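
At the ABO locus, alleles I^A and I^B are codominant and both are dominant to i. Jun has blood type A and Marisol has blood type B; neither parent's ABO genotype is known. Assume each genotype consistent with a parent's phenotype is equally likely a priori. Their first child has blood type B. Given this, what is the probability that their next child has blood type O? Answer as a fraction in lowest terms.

Possible genotypes: Jun ∈ {I^A I^A, I^A i}; Marisol ∈ {I^B I^B, I^B i}.
Weight each parental genotype pair by prior × P(type-B child):
  I^A i × I^B I^B: posterior weight 2/3; P(next child type O) = 0.
  I^A i × I^B i: posterior weight 1/3; P(next child type O) = 1/4.
Weighted sum = 1/12.

1/12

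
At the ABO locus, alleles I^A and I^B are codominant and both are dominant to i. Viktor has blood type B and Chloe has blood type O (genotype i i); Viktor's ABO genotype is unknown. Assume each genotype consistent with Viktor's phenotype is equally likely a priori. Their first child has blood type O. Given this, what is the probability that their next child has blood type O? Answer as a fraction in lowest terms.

Possible genotypes: Viktor ∈ {I^B I^B, I^B i}; Chloe ∈ {i i}.
Weight each parental genotype pair by prior × P(type-O child):
  I^B i × i i: posterior weight 1; P(next child type O) = 1/2.
Weighted sum = 1/2.

1/2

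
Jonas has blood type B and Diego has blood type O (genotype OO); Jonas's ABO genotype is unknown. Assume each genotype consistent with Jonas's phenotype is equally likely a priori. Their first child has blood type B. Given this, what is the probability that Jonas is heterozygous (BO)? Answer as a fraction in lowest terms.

Possible genotypes: Jonas ∈ {BB, BO}; Diego ∈ {OO}.
Weight each parental genotype pair by prior × P(type-B child):
  BB × OO: posterior weight 2/3.
  BO × OO: posterior weight 1/3.
Sum the posterior weight over pairs where Jonas is BO: 1/3.

1/3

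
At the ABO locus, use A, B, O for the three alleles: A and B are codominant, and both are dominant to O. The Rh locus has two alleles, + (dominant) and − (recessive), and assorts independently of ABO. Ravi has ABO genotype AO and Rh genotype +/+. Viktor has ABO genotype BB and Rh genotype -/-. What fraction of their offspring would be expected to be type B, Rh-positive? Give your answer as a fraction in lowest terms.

1/2

ABO cross AO × BB → offspring phenotypes: 1/2 B, 1/2 AB.
Rh cross +/+ × -/- → 1 Rh+.
Independent loci: P(type B, Rh-positive) = 1/2 × 1 = 1/2.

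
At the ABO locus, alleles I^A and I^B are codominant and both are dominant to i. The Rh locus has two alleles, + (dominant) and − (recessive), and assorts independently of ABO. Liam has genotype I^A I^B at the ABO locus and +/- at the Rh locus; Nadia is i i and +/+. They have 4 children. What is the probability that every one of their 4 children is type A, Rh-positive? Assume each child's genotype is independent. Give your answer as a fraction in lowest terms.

ABO cross I^A I^B × i i → 1/2 A, 1/2 B.
Rh cross +/- × +/+ → 1 Rh+; so P(type A, Rh-positive) = 1/2 × 1 = 1/2 per child.
All 4 independent: (1/2)^4 = 1/16.

1/16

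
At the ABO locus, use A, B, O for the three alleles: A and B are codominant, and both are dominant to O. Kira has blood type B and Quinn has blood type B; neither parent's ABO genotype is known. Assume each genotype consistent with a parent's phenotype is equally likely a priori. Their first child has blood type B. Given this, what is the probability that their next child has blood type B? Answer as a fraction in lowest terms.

Possible genotypes: Kira ∈ {BB, BO}; Quinn ∈ {BB, BO}.
Weight each parental genotype pair by prior × P(type-B child):
  BB × BB: posterior weight 4/15; P(next child type B) = 1.
  BB × BO: posterior weight 4/15; P(next child type B) = 1.
  BO × BB: posterior weight 4/15; P(next child type B) = 1.
  BO × BO: posterior weight 1/5; P(next child type B) = 3/4.
Weighted sum = 19/20.

19/20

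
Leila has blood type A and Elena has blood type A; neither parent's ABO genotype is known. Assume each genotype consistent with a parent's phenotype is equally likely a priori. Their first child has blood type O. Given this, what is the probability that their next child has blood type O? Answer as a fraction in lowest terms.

1/4

Possible genotypes: Leila ∈ {I^A I^A, I^A i}; Elena ∈ {I^A I^A, I^A i}.
Weight each parental genotype pair by prior × P(type-O child):
  I^A i × I^A i: posterior weight 1; P(next child type O) = 1/4.
Weighted sum = 1/4.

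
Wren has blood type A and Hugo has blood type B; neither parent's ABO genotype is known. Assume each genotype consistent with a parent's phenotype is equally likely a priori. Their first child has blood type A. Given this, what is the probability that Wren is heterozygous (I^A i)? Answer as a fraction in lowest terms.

1/3

Possible genotypes: Wren ∈ {I^A I^A, I^A i}; Hugo ∈ {I^B I^B, I^B i}.
Weight each parental genotype pair by prior × P(type-A child):
  I^A I^A × I^B i: posterior weight 2/3.
  I^A i × I^B i: posterior weight 1/3.
Sum the posterior weight over pairs where Wren is I^A i: 1/3.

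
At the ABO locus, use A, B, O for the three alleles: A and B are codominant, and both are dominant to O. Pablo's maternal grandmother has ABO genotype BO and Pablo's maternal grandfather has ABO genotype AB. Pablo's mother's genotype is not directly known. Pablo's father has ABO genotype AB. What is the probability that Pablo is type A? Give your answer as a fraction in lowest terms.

1/4

Pablo's mother's ABO genotype from BO × AB: 1/4 AB, 1/4 AO, 1/4 BB, 1/4 BO.
Crossing each possibility with the father AB and summing P(type A): 1/4·1/4 + 1/4·1/2 + 1/4·0 + 1/4·1/4 = 1/4.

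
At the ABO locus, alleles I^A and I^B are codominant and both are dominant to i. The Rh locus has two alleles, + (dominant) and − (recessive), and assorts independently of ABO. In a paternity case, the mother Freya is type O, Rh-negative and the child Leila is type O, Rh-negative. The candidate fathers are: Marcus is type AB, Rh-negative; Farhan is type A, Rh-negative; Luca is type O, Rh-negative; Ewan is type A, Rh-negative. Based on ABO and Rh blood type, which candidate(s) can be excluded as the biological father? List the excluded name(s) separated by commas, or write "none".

Marcus

A candidate is excluded only if no genotype consistent with his phenotype could produce a type O, Rh-negative child with a type O, Rh-negative mother.
Marcus (type AB, Rh-): no genotype consistent with that phenotype can produce a type-O Rh- child with a type-O mother.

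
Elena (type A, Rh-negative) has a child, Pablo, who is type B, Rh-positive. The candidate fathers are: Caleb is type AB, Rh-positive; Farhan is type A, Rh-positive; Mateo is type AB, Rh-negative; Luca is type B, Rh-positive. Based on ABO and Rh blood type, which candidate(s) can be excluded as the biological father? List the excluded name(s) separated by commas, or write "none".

Farhan, Mateo

A candidate is excluded only if no genotype consistent with his phenotype could produce a type B, Rh-positive child with a type A, Rh-negative mother.
Farhan (type A, Rh+): no genotype consistent with that phenotype can produce a type-B Rh+ child with a type-A mother.
Mateo (type AB, Rh-): no genotype consistent with that phenotype can produce a type-B Rh+ child with a type-A mother.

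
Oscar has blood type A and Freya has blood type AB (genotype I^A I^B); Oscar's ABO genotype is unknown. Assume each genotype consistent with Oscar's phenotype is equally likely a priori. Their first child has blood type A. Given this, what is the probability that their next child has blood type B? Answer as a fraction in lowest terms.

Possible genotypes: Oscar ∈ {I^A I^A, I^A i}; Freya ∈ {I^A I^B}.
Weight each parental genotype pair by prior × P(type-A child):
  I^A I^A × I^A I^B: posterior weight 1/2; P(next child type B) = 0.
  I^A i × I^A I^B: posterior weight 1/2; P(next child type B) = 1/4.
Weighted sum = 1/8.

1/8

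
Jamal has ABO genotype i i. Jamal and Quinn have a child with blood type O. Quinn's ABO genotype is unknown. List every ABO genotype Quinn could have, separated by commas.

I^A i, I^B i, i i

For each candidate genotype of Quinn, check whether crossing it with i i can produce every observed child phenotype.
  I^A I^A → possible child types {A} ✗
  I^A I^B → possible child types {A, B} ✗
  I^A i → possible child types {O, A} ✓
  I^B I^B → possible child types {B} ✗
  I^B i → possible child types {O, B} ✓
  i i → possible child types {O} ✓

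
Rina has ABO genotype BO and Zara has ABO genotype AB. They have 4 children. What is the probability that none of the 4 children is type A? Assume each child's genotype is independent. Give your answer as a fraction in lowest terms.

ABO cross BO × AB → 1/4 A, 1/2 B, 1/4 AB.
So P(type A) = 1/4 per child.
P(not type A) = 3/4 for one child; (3/4)^4 = 81/256.

81/256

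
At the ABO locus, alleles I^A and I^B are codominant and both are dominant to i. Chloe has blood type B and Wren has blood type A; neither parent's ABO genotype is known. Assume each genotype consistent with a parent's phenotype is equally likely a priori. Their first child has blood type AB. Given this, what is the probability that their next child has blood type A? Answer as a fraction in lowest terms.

Possible genotypes: Chloe ∈ {I^B I^B, I^B i}; Wren ∈ {I^A I^A, I^A i}.
Weight each parental genotype pair by prior × P(type-AB child):
  I^B I^B × I^A I^A: posterior weight 4/9; P(next child type A) = 0.
  I^B I^B × I^A i: posterior weight 2/9; P(next child type A) = 0.
  I^B i × I^A I^A: posterior weight 2/9; P(next child type A) = 1/2.
  I^B i × I^A i: posterior weight 1/9; P(next child type A) = 1/4.
Weighted sum = 5/36.

5/36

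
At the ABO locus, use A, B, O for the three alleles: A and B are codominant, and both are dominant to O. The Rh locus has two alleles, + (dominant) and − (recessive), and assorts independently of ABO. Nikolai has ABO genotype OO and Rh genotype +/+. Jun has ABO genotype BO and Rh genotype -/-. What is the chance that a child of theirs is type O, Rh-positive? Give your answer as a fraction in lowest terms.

1/2

ABO cross OO × BO → offspring phenotypes: 1/2 O, 1/2 B.
Rh cross +/+ × -/- → 1 Rh+.
Independent loci: P(type O, Rh-positive) = 1/2 × 1 = 1/2.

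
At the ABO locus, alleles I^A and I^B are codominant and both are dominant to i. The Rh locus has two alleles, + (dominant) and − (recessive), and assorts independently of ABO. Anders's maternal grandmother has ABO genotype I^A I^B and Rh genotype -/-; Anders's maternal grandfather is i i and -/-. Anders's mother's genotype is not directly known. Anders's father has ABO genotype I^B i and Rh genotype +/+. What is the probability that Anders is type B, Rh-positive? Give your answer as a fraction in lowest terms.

1/2

Anders's mother's ABO genotype from I^A I^B × i i: 1/2 I^A i, 1/2 I^B i.
Crossing each possibility with the father I^B i and summing P(type B): 1/2·1/4 + 1/2·3/4 = 1/2.
Similarly for Rh via the mother's Rh distribution: P(Rh+) = 1.
Independent loci: 1/2 × 1 = 1/2.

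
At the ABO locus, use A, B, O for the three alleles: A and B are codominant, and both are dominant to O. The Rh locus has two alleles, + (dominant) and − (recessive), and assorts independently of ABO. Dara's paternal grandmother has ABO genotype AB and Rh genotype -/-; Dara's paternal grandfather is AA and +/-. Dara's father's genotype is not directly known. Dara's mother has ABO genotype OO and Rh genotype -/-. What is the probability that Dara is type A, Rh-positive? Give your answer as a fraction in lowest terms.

Dara's father's ABO genotype from AB × AA: 1/2 AA, 1/2 AB.
Crossing each possibility with the mother OO and summing P(type A): 1/2·1 + 1/2·1/2 = 3/4.
Similarly for Rh via the father's Rh distribution: P(Rh+) = 1/4.
Independent loci: 3/4 × 1/4 = 3/16.

3/16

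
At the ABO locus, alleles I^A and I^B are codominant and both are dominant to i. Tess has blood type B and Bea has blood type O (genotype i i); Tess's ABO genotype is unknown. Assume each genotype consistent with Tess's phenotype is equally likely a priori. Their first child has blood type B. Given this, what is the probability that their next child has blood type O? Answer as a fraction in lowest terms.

1/6

Possible genotypes: Tess ∈ {I^B I^B, I^B i}; Bea ∈ {i i}.
Weight each parental genotype pair by prior × P(type-B child):
  I^B I^B × i i: posterior weight 2/3; P(next child type O) = 0.
  I^B i × i i: posterior weight 1/3; P(next child type O) = 1/2.
Weighted sum = 1/6.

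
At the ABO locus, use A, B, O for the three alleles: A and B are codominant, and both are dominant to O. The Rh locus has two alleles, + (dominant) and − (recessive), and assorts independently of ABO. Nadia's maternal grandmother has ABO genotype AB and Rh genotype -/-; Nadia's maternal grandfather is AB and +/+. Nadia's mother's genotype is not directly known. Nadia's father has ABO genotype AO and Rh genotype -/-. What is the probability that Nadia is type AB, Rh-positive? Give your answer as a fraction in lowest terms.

1/8

Nadia's mother's ABO genotype from AB × AB: 1/4 AA, 1/2 AB, 1/4 BB.
Crossing each possibility with the father AO and summing P(type AB): 1/4·0 + 1/2·1/4 + 1/4·1/2 = 1/4.
Similarly for Rh via the mother's Rh distribution: P(Rh+) = 1/2.
Independent loci: 1/4 × 1/2 = 1/8.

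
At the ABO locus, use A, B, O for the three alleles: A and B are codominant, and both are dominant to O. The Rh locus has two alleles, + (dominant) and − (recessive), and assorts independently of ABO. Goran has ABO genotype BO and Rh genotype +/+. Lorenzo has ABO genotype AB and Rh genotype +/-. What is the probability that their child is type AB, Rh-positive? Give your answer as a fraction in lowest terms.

1/4

ABO cross BO × AB → offspring phenotypes: 1/4 A, 1/2 B, 1/4 AB.
Rh cross +/+ × +/- → 1 Rh+.
Independent loci: P(type AB, Rh-positive) = 1/4 × 1 = 1/4.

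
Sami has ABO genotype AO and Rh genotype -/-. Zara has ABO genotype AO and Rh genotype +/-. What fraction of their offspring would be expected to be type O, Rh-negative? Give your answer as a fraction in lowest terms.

ABO cross AO × AO → offspring phenotypes: 1/4 O, 3/4 A.
Rh cross -/- × +/- → 1/2 Rh+, 1/2 Rh-.
Independent loci: P(type O, Rh-negative) = 1/4 × 1/2 = 1/8.

1/8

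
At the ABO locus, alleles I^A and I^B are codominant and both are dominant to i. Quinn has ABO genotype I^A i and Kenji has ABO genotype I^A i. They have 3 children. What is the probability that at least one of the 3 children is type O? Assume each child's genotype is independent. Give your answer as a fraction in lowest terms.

37/64

ABO cross I^A i × I^A i → 1/4 O, 3/4 A.
So P(type O) = 1/4 per child.
P(none) = (3/4)^3 = 27/64; P(at least one) = 1 − 27/64 = 37/64.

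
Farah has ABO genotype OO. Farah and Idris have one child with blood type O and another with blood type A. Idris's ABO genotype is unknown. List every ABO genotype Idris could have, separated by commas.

AO

For each candidate genotype of Idris, check whether crossing it with OO can produce every observed child phenotype.
  AA → possible child types {A} ✗
  AB → possible child types {A, B} ✗
  AO → possible child types {O, A} ✓
  BB → possible child types {B} ✗
  BO → possible child types {O, B} ✗
  OO → possible child types {O} ✗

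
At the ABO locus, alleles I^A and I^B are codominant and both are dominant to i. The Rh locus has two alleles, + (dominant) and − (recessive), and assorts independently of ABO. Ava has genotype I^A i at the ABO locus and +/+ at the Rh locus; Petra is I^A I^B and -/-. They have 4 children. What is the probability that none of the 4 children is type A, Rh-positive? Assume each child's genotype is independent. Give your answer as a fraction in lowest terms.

1/16

ABO cross I^A i × I^A I^B → 1/2 A, 1/4 B, 1/4 AB.
Rh cross +/+ × -/- → 1 Rh+; so P(type A, Rh-positive) = 1/2 × 1 = 1/2 per child.
P(not type A, Rh-positive) = 1/2 for one child; (1/2)^4 = 1/16.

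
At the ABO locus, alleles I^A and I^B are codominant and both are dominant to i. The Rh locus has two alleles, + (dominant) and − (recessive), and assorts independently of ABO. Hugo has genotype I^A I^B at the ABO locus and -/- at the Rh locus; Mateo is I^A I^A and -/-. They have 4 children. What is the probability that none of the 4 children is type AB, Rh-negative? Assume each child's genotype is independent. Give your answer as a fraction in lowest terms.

ABO cross I^A I^B × I^A I^A → 1/2 A, 1/2 AB.
Rh cross -/- × -/- → 1 Rh-; so P(type AB, Rh-negative) = 1/2 × 1 = 1/2 per child.
P(not type AB, Rh-negative) = 1/2 for one child; (1/2)^4 = 1/16.

1/16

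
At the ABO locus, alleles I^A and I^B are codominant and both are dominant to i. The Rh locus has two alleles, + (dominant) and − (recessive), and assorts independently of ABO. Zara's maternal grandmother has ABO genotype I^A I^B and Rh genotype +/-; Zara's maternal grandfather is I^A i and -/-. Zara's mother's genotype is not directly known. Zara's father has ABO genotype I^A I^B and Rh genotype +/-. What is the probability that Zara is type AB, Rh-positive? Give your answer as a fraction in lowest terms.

Zara's mother's ABO genotype from I^A I^B × I^A i: 1/4 I^A I^A, 1/4 I^A I^B, 1/4 I^A i, 1/4 I^B i.
Crossing each possibility with the father I^A I^B and summing P(type AB): 1/4·1/2 + 1/4·1/2 + 1/4·1/4 + 1/4·1/4 = 3/8.
Similarly for Rh via the mother's Rh distribution: P(Rh+) = 5/8.
Independent loci: 3/8 × 5/8 = 15/64.

15/64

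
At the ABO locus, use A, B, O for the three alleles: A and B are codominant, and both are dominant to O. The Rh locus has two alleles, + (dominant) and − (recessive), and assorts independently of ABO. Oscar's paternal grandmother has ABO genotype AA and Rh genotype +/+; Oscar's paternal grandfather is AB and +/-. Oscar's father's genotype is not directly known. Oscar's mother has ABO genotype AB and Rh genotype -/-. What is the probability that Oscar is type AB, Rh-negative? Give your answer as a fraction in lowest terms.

Oscar's father's ABO genotype from AA × AB: 1/2 AA, 1/2 AB.
Crossing each possibility with the mother AB and summing P(type AB): 1/2·1/2 + 1/2·1/2 = 1/2.
Similarly for Rh via the father's Rh distribution: P(Rh-) = 1/4.
Independent loci: 1/2 × 1/4 = 1/8.

1/8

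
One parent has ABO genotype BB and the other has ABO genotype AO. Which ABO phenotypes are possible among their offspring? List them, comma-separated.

B, AB

Gametes from BB × AO give offspring ABO genotypes AB, BO, i.e. phenotypes B, AB.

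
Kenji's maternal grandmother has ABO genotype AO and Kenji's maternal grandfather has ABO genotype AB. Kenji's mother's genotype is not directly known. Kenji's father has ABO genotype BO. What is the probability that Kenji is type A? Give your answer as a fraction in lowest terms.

Kenji's mother's ABO genotype from AO × AB: 1/4 AA, 1/4 AB, 1/4 AO, 1/4 BO.
Crossing each possibility with the father BO and summing P(type A): 1/4·1/2 + 1/4·1/4 + 1/4·1/4 + 1/4·0 = 1/4.

1/4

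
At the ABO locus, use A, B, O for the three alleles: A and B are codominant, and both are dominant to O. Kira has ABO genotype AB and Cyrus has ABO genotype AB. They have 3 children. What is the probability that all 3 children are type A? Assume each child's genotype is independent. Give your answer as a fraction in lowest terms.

ABO cross AB × AB → 1/4 A, 1/4 B, 1/2 AB.
So P(type A) = 1/4 per child.
All 3 independent: (1/4)^3 = 1/64.

1/64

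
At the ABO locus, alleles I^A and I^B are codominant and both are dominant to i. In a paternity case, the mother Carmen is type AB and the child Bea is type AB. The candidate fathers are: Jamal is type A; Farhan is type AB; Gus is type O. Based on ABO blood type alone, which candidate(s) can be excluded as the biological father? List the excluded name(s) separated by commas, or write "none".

A candidate is excluded only if no genotype consistent with his phenotype could produce a type AB child with a type AB mother.
Gus (type O): no genotype consistent with that phenotype can produce a type-AB child with a type-AB mother.

Gus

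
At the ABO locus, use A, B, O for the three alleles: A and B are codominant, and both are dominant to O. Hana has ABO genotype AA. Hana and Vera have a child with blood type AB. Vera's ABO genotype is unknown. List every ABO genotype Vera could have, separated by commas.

For each candidate genotype of Vera, check whether crossing it with AA can produce every observed child phenotype.
  AA → possible child types {A} ✗
  AB → possible child types {A, AB} ✓
  AO → possible child types {A} ✗
  BB → possible child types {AB} ✓
  BO → possible child types {A, AB} ✓
  OO → possible child types {A} ✗

AB, BB, BO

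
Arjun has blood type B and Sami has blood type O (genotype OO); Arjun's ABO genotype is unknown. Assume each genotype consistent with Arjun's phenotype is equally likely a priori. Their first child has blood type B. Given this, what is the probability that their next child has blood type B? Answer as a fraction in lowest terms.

5/6

Possible genotypes: Arjun ∈ {BB, BO}; Sami ∈ {OO}.
Weight each parental genotype pair by prior × P(type-B child):
  BB × OO: posterior weight 2/3; P(next child type B) = 1.
  BO × OO: posterior weight 1/3; P(next child type B) = 1/2.
Weighted sum = 5/6.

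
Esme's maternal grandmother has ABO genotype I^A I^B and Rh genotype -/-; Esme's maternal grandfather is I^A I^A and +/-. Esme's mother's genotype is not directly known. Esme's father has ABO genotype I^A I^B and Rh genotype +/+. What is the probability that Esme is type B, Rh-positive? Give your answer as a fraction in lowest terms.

Esme's mother's ABO genotype from I^A I^B × I^A I^A: 1/2 I^A I^A, 1/2 I^A I^B.
Crossing each possibility with the father I^A I^B and summing P(type B): 1/2·0 + 1/2·1/4 = 1/8.
Similarly for Rh via the mother's Rh distribution: P(Rh+) = 1.
Independent loci: 1/8 × 1 = 1/8.

1/8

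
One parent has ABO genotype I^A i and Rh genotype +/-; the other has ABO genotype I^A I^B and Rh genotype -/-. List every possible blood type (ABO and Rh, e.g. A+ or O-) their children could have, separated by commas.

Gametes from I^A i × I^A I^B give offspring ABO genotypes I^A I^A, I^A I^B, I^A i, I^B i, i.e. phenotypes A, B, AB.
Rh cross +/- × -/- → phenotypes Rh+, Rh-.
Combining independently: A+, A-, B+, B-, AB+, AB-.

A+, A-, B+, B-, AB+, AB-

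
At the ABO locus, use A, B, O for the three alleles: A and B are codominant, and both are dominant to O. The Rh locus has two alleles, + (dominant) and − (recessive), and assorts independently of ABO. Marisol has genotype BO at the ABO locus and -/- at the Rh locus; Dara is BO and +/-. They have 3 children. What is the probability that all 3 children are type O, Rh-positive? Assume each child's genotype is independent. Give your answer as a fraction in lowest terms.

ABO cross BO × BO → 1/4 O, 3/4 B.
Rh cross -/- × +/- → 1/2 Rh+, 1/2 Rh-; so P(type O, Rh-positive) = 1/4 × 1/2 = 1/8 per child.
All 3 independent: (1/8)^3 = 1/512.

1/512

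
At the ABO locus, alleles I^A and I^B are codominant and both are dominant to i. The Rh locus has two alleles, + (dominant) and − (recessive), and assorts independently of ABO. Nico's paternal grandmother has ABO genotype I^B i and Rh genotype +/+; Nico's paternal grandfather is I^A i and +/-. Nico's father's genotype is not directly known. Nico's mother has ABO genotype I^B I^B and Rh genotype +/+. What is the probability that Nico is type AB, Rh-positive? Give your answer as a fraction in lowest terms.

Nico's father's ABO genotype from I^B i × I^A i: 1/4 I^A I^B, 1/4 I^A i, 1/4 I^B i, 1/4 i i.
Crossing each possibility with the mother I^B I^B and summing P(type AB): 1/4·1/2 + 1/4·1/2 + 1/4·0 + 1/4·0 = 1/4.
Similarly for Rh via the father's Rh distribution: P(Rh+) = 1.
Independent loci: 1/4 × 1 = 1/4.

1/4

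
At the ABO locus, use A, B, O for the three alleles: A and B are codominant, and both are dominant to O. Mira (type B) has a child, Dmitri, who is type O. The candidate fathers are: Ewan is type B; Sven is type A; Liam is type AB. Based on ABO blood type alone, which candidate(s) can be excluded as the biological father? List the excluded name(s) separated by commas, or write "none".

A candidate is excluded only if no genotype consistent with his phenotype could produce a type O child with a type B mother.
Liam (type AB): no genotype consistent with that phenotype can produce a type-O child with a type-B mother.

Liam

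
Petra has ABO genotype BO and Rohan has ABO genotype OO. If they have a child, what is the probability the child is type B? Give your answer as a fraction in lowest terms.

ABO cross BO × OO → offspring phenotypes: 1/2 O, 1/2 B.
So P(type B) = 1/2.

1/2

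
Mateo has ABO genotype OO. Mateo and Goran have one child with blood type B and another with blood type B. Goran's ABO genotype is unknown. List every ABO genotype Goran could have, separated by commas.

For each candidate genotype of Goran, check whether crossing it with OO can produce every observed child phenotype.
  AA → possible child types {A} ✗
  AB → possible child types {A, B} ✓
  AO → possible child types {O, A} ✗
  BB → possible child types {B} ✓
  BO → possible child types {O, B} ✓
  OO → possible child types {O} ✗

AB, BB, BO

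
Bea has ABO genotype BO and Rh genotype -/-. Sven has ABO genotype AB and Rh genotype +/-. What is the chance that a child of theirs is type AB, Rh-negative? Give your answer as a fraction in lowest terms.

1/8

ABO cross BO × AB → offspring phenotypes: 1/4 A, 1/2 B, 1/4 AB.
Rh cross -/- × +/- → 1/2 Rh+, 1/2 Rh-.
Independent loci: P(type AB, Rh-negative) = 1/4 × 1/2 = 1/8.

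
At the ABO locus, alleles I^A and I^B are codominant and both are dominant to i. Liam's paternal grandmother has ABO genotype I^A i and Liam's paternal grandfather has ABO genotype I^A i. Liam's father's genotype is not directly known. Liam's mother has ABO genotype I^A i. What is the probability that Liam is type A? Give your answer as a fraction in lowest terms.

Liam's father's ABO genotype from I^A i × I^A i: 1/4 I^A I^A, 1/2 I^A i, 1/4 i i.
Crossing each possibility with the mother I^A i and summing P(type A): 1/4·1 + 1/2·3/4 + 1/4·1/2 = 3/4.

3/4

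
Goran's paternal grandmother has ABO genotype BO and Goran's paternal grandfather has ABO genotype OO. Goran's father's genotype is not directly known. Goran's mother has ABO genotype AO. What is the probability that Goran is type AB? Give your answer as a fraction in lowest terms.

Goran's father's ABO genotype from BO × OO: 1/2 BO, 1/2 OO.
Crossing each possibility with the mother AO and summing P(type AB): 1/2·1/4 + 1/2·0 = 1/8.

1/8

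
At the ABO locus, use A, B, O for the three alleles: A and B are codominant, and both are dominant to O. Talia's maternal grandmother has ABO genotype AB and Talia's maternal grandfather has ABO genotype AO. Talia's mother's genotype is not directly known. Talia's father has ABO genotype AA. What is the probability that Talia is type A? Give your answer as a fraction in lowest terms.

Talia's mother's ABO genotype from AB × AO: 1/4 AA, 1/4 AB, 1/4 AO, 1/4 BO.
Crossing each possibility with the father AA and summing P(type A): 1/4·1 + 1/4·1/2 + 1/4·1 + 1/4·1/2 = 3/4.

3/4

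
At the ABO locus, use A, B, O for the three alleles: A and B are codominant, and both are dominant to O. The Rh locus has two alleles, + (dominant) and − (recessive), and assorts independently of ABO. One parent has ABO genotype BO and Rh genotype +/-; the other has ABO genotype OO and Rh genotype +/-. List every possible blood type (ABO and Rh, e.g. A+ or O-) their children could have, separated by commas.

O+, O-, B+, B-

Gametes from BO × OO give offspring ABO genotypes BO, OO, i.e. phenotypes O, B.
Rh cross +/- × +/- → phenotypes Rh+, Rh-.
Combining independently: O+, O-, B+, B-.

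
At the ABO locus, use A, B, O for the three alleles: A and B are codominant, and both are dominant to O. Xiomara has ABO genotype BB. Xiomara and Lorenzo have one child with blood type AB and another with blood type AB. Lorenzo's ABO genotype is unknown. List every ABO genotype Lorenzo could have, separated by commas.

AA, AB, AO

For each candidate genotype of Lorenzo, check whether crossing it with BB can produce every observed child phenotype.
  AA → possible child types {AB} ✓
  AB → possible child types {B, AB} ✓
  AO → possible child types {B, AB} ✓
  BB → possible child types {B} ✗
  BO → possible child types {B} ✗
  OO → possible child types {B} ✗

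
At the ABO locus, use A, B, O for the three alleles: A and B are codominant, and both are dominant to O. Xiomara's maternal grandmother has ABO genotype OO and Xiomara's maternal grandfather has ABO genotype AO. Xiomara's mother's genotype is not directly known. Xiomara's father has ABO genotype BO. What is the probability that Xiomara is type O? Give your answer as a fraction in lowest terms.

Xiomara's mother's ABO genotype from OO × AO: 1/2 AO, 1/2 OO.
Crossing each possibility with the father BO and summing P(type O): 1/2·1/4 + 1/2·1/2 = 3/8.

3/8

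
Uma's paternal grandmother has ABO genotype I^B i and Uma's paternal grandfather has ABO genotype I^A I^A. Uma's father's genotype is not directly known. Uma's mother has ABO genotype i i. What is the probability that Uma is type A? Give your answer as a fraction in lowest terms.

1/2

Uma's father's ABO genotype from I^B i × I^A I^A: 1/2 I^A I^B, 1/2 I^A i.
Crossing each possibility with the mother i i and summing P(type A): 1/2·1/2 + 1/2·1/2 = 1/2.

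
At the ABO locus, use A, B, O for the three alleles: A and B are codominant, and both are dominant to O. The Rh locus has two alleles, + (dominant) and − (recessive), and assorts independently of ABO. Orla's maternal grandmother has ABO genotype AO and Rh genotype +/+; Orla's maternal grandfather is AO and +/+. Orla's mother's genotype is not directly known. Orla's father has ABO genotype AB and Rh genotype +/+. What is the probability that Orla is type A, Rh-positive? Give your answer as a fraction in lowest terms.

Orla's mother's ABO genotype from AO × AO: 1/4 AA, 1/2 AO, 1/4 OO.
Crossing each possibility with the father AB and summing P(type A): 1/4·1/2 + 1/2·1/2 + 1/4·1/2 = 1/2.
Similarly for Rh via the mother's Rh distribution: P(Rh+) = 1.
Independent loci: 1/2 × 1 = 1/2.

1/2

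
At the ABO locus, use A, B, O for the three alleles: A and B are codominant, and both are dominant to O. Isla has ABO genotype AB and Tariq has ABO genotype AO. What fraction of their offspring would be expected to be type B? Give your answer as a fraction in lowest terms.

1/4

ABO cross AB × AO → offspring phenotypes: 1/2 A, 1/4 B, 1/4 AB.
So P(type B) = 1/4.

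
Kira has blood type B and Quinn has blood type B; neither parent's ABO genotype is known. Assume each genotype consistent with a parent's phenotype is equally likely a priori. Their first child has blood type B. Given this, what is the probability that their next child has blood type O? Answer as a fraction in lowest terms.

1/20

Possible genotypes: Kira ∈ {I^B I^B, I^B i}; Quinn ∈ {I^B I^B, I^B i}.
Weight each parental genotype pair by prior × P(type-B child):
  I^B I^B × I^B I^B: posterior weight 4/15; P(next child type O) = 0.
  I^B I^B × I^B i: posterior weight 4/15; P(next child type O) = 0.
  I^B i × I^B I^B: posterior weight 4/15; P(next child type O) = 0.
  I^B i × I^B i: posterior weight 1/5; P(next child type O) = 1/4.
Weighted sum = 1/20.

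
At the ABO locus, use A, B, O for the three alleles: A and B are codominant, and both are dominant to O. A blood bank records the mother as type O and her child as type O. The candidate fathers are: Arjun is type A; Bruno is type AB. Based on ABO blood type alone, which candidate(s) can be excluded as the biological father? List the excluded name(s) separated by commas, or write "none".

A candidate is excluded only if no genotype consistent with his phenotype could produce a type O child with a type O mother.
Bruno (type AB): no genotype consistent with that phenotype can produce a type-O child with a type-O mother.

Bruno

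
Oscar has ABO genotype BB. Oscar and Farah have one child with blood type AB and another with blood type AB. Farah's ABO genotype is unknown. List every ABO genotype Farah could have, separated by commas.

AA, AB, AO

For each candidate genotype of Farah, check whether crossing it with BB can produce every observed child phenotype.
  AA → possible child types {AB} ✓
  AB → possible child types {B, AB} ✓
  AO → possible child types {B, AB} ✓
  BB → possible child types {B} ✗
  BO → possible child types {B} ✗
  OO → possible child types {B} ✗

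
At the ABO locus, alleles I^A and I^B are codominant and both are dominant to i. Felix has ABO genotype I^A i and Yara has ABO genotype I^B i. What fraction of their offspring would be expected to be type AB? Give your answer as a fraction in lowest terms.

1/4

ABO cross I^A i × I^B i → offspring phenotypes: 1/4 O, 1/4 A, 1/4 B, 1/4 AB.
So P(type AB) = 1/4.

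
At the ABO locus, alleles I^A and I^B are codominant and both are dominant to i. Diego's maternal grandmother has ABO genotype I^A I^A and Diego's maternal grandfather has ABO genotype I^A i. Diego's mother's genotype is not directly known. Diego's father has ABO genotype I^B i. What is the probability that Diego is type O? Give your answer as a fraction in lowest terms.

1/8

Diego's mother's ABO genotype from I^A I^A × I^A i: 1/2 I^A I^A, 1/2 I^A i.
Crossing each possibility with the father I^B i and summing P(type O): 1/2·0 + 1/2·1/4 = 1/8.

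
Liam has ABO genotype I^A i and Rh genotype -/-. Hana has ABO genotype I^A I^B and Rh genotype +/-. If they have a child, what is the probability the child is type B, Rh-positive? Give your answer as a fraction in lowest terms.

ABO cross I^A i × I^A I^B → offspring phenotypes: 1/2 A, 1/4 B, 1/4 AB.
Rh cross -/- × +/- → 1/2 Rh+, 1/2 Rh-.
Independent loci: P(type B, Rh-positive) = 1/4 × 1/2 = 1/8.

1/8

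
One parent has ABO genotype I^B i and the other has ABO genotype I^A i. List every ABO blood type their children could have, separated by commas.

Gametes from I^B i × I^A i give offspring ABO genotypes I^A I^B, I^A i, I^B i, i i, i.e. phenotypes O, A, B, AB.

O, A, B, AB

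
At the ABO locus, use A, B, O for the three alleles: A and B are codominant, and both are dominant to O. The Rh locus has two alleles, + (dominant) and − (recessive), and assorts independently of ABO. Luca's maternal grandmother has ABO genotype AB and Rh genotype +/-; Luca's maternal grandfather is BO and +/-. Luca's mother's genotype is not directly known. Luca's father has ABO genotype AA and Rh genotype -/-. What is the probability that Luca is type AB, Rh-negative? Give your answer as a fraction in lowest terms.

Luca's mother's ABO genotype from AB × BO: 1/4 AB, 1/4 AO, 1/4 BB, 1/4 BO.
Crossing each possibility with the father AA and summing P(type AB): 1/4·1/2 + 1/4·0 + 1/4·1 + 1/4·1/2 = 1/2.
Similarly for Rh via the mother's Rh distribution: P(Rh-) = 1/2.
Independent loci: 1/2 × 1/2 = 1/4.

1/4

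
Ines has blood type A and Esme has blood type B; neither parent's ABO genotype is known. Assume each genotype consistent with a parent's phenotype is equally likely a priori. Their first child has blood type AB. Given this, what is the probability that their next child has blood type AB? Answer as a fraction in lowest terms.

25/36

Possible genotypes: Ines ∈ {AA, AO}; Esme ∈ {BB, BO}.
Weight each parental genotype pair by prior × P(type-AB child):
  AA × BB: posterior weight 4/9; P(next child type AB) = 1.
  AA × BO: posterior weight 2/9; P(next child type AB) = 1/2.
  AO × BB: posterior weight 2/9; P(next child type AB) = 1/2.
  AO × BO: posterior weight 1/9; P(next child type AB) = 1/4.
Weighted sum = 25/36.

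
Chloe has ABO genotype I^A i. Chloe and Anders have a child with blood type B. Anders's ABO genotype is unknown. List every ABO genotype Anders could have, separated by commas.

For each candidate genotype of Anders, check whether crossing it with I^A i can produce every observed child phenotype.
  I^A I^A → possible child types {A} ✗
  I^A I^B → possible child types {A, B, AB} ✓
  I^A i → possible child types {O, A} ✗
  I^B I^B → possible child types {B, AB} ✓
  I^B i → possible child types {O, A, B, AB} ✓
  i i → possible child types {O, A} ✗

I^A I^B, I^B I^B, I^B i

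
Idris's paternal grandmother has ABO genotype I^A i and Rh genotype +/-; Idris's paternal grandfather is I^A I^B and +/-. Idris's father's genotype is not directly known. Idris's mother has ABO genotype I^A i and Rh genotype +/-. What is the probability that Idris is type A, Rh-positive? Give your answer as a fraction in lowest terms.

Idris's father's ABO genotype from I^A i × I^A I^B: 1/4 I^A I^A, 1/4 I^A I^B, 1/4 I^A i, 1/4 I^B i.
Crossing each possibility with the mother I^A i and summing P(type A): 1/4·1 + 1/4·1/2 + 1/4·3/4 + 1/4·1/4 = 5/8.
Similarly for Rh via the father's Rh distribution: P(Rh+) = 3/4.
Independent loci: 5/8 × 3/4 = 15/32.

15/32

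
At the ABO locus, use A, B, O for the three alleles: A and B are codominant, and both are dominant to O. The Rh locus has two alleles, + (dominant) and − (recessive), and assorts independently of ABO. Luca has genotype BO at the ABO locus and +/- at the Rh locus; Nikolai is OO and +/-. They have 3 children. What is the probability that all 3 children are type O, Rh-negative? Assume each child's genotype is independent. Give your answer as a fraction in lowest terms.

1/512

ABO cross BO × OO → 1/2 O, 1/2 B.
Rh cross +/- × +/- → 3/4 Rh+, 1/4 Rh-; so P(type O, Rh-negative) = 1/2 × 1/4 = 1/8 per child.
All 3 independent: (1/8)^3 = 1/512.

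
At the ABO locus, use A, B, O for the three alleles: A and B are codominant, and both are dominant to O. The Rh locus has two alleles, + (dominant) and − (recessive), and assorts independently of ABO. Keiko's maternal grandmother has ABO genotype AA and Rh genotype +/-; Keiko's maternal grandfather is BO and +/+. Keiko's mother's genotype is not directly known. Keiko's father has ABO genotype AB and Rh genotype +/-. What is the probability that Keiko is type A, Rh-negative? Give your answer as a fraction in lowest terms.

Keiko's mother's ABO genotype from AA × BO: 1/2 AB, 1/2 AO.
Crossing each possibility with the father AB and summing P(type A): 1/2·1/4 + 1/2·1/2 = 3/8.
Similarly for Rh via the mother's Rh distribution: P(Rh-) = 1/8.
Independent loci: 3/8 × 1/8 = 3/64.

3/64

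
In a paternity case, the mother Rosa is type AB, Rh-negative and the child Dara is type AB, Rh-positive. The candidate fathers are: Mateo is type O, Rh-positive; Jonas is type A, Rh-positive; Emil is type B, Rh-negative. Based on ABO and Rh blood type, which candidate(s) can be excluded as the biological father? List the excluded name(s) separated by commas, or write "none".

A candidate is excluded only if no genotype consistent with his phenotype could produce a type AB, Rh-positive child with a type AB, Rh-negative mother.
Mateo (type O, Rh+): no genotype consistent with that phenotype can produce a type-AB Rh+ child with a type-AB mother.
Emil (type B, Rh-): no genotype consistent with that phenotype can produce a type-AB Rh+ child with a type-AB mother.

Mateo, Emil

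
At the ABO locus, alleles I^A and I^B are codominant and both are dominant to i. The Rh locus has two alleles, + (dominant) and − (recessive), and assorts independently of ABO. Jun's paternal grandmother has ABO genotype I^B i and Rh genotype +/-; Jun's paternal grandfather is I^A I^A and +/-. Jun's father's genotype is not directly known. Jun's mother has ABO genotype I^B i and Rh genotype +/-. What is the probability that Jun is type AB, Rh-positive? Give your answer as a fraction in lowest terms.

Jun's father's ABO genotype from I^B i × I^A I^A: 1/2 I^A I^B, 1/2 I^A i.
Crossing each possibility with the mother I^B i and summing P(type AB): 1/2·1/4 + 1/2·1/4 = 1/4.
Similarly for Rh via the father's Rh distribution: P(Rh+) = 3/4.
Independent loci: 1/4 × 3/4 = 3/16.

3/16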